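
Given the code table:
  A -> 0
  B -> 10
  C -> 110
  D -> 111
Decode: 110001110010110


Decoding:
110 -> C
0 -> A
0 -> A
111 -> D
0 -> A
0 -> A
10 -> B
110 -> C


Result: CAADAABC


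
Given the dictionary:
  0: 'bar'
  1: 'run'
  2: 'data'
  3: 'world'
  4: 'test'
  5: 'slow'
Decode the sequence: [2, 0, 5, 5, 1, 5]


Look up each index in the dictionary:
  2 -> 'data'
  0 -> 'bar'
  5 -> 'slow'
  5 -> 'slow'
  1 -> 'run'
  5 -> 'slow'

Decoded: "data bar slow slow run slow"


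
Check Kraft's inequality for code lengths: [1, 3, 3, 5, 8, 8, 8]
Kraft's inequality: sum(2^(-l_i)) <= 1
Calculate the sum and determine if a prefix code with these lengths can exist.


Sum = 2^(-1) + 2^(-3) + 2^(-3) + 2^(-5) + 2^(-8) + 2^(-8) + 2^(-8)
    = 0.5 + 0.125 + 0.125 + 0.03125 + 0.00390625 + 0.00390625 + 0.00390625
    = 203/256 = 0.79296875
Since 0.79296875 <= 1, Kraft's inequality IS satisfied.
A prefix code with these lengths CAN exist.

Kraft sum = 0.79296875. Satisfied.


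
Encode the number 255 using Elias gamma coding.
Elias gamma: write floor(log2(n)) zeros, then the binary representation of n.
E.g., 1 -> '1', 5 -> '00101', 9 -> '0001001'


num_bits = floor(log2(255)) + 1 = 8
leading_zeros = num_bits - 1 = 7
binary(255) = 11111111

Elias gamma(255) = '0000000' + '11111111' = 000000011111111 (15 bits)


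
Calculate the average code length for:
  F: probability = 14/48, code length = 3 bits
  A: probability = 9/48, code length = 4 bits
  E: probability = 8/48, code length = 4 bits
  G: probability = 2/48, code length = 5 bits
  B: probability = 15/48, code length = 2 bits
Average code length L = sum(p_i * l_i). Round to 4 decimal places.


Weighted contributions p_i * l_i:
  F: (14/48) * 3 = 42/48
  A: (9/48) * 4 = 36/48
  E: (8/48) * 4 = 32/48
  G: (2/48) * 5 = 10/48
  B: (15/48) * 2 = 30/48
Sum = (42 + 36 + 32 + 10 + 30)/48 = 150/48

L = 150/48 = 3.1250 bits/symbol


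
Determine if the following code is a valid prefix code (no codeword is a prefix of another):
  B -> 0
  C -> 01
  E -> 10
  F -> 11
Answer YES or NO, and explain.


Checking each pair (does one codeword prefix another?):
  B='0' vs C='01': prefix -- VIOLATION

NO -- this is NOT a valid prefix code. B (0) is a prefix of C (01).


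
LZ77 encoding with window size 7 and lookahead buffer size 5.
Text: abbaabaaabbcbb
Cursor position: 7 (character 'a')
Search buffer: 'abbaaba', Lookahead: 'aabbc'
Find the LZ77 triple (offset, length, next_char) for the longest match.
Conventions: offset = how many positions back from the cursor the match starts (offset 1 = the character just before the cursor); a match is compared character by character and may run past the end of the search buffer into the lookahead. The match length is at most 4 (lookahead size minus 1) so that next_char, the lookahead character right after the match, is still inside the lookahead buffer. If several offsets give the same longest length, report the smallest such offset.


Try each offset into the search buffer:
  offset=1 (pos 6, char 'a'): match length 2
  offset=2 (pos 5, char 'b'): match length 0
  offset=3 (pos 4, char 'a'): match length 1
  offset=4 (pos 3, char 'a'): match length 3
  offset=5 (pos 2, char 'b'): match length 0
  offset=6 (pos 1, char 'b'): match length 0
  offset=7 (pos 0, char 'a'): match length 1
Longest match has length 3 at offset 4.
next_char = character at position 7 + 3 = 10 -> 'b'

Best match: offset=4, length=3 (matching 'aab' starting at position 3)
LZ77 triple: (4, 3, 'b')


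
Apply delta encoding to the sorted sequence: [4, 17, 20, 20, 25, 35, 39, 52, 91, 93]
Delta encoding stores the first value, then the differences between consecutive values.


First value: 4
Deltas:
  17 - 4 = 13
  20 - 17 = 3
  20 - 20 = 0
  25 - 20 = 5
  35 - 25 = 10
  39 - 35 = 4
  52 - 39 = 13
  91 - 52 = 39
  93 - 91 = 2


Delta encoded: [4, 13, 3, 0, 5, 10, 4, 13, 39, 2]


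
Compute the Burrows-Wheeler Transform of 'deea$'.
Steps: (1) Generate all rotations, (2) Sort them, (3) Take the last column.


Rotations (sorted):
  0: $deea -> last char: a
  1: a$dee -> last char: e
  2: deea$ -> last char: $
  3: ea$de -> last char: e
  4: eea$d -> last char: d


BWT = ae$ed


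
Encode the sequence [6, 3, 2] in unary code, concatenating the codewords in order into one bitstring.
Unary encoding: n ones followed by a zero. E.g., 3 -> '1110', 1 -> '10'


Encode each number as n ones followed by a terminating 0:
  6 -> 1111110 (7 bits)
  3 -> 1110 (4 bits)
  2 -> 110 (3 bits)
Total length = 7 + 4 + 3 = 14 bits.

Unary([6, 3, 2]) = 11111101110110 (14 bits)


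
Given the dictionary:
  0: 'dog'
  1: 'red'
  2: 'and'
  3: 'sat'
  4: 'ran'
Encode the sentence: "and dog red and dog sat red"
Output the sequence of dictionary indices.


Look up each word in the dictionary:
  'and' -> 2
  'dog' -> 0
  'red' -> 1
  'and' -> 2
  'dog' -> 0
  'sat' -> 3
  'red' -> 1

Encoded: [2, 0, 1, 2, 0, 3, 1]


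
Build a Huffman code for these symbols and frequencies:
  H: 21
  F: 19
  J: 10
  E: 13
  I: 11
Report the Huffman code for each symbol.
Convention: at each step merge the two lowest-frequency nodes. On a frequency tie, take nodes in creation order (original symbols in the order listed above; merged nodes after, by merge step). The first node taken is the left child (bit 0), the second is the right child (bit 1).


Huffman tree construction:
Step 1: Merge J(10) + I(11) = 21
Step 2: Merge E(13) + F(19) = 32
Step 3: Merge H(21) + (J+I)(21) = 42
Step 4: Merge (E+F)(32) + (H+(J+I))(42) = 74
Read each symbol's code off the tree from the root (left child = 0, right child = 1).

Codes:
  H: 10 (length 2)
  F: 01 (length 2)
  J: 110 (length 3)
  E: 00 (length 2)
  I: 111 (length 3)
Average code length: 169/74 = 2.2838 bits/symbol


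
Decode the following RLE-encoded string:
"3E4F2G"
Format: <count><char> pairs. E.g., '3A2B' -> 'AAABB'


Expanding each <count><char> pair:
  3E -> 'EEE'
  4F -> 'FFFF'
  2G -> 'GG'

Decoded = EEEFFFFGG


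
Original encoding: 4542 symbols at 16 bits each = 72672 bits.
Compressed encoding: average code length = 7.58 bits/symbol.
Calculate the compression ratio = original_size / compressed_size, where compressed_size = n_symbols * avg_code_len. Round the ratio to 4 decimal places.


original_size = n_symbols * orig_bits = 4542 * 16 = 72672 bits
compressed_size = n_symbols * avg_code_len = 4542 * 7.58 = 34428.36 bits
ratio = original_size / compressed_size = 72672 / 34428.36 = 2.1108

Compression ratio = 2.1108


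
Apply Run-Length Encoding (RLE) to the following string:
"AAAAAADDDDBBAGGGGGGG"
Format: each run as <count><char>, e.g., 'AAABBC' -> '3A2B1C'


Scanning runs left to right:
  i=0: run of 'A' x 6 -> '6A'
  i=6: run of 'D' x 4 -> '4D'
  i=10: run of 'B' x 2 -> '2B'
  i=12: run of 'A' x 1 -> '1A'
  i=13: run of 'G' x 7 -> '7G'

RLE = 6A4D2B1A7G


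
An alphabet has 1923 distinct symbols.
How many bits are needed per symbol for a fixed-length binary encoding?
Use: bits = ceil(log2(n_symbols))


log2(1923) = 10.9091
Bracket: 2^10 = 1024 < 1923 <= 2^11 = 2048
So ceil(log2(1923)) = 11

bits = ceil(log2(1923)) = ceil(10.9091) = 11 bits


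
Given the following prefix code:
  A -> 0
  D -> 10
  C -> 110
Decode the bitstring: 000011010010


Decoding step by step:
Bits 0 -> A
Bits 0 -> A
Bits 0 -> A
Bits 0 -> A
Bits 110 -> C
Bits 10 -> D
Bits 0 -> A
Bits 10 -> D


Decoded message: AAAACDAD


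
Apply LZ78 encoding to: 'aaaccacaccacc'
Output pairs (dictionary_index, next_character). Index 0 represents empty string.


LZ78 encoding steps:
Dictionary: {0: ''}
Step 1: w='' (idx 0), next='a' -> output (0, 'a'), add 'a' as idx 1
Step 2: w='a' (idx 1), next='a' -> output (1, 'a'), add 'aa' as idx 2
Step 3: w='' (idx 0), next='c' -> output (0, 'c'), add 'c' as idx 3
Step 4: w='c' (idx 3), next='a' -> output (3, 'a'), add 'ca' as idx 4
Step 5: w='ca' (idx 4), next='c' -> output (4, 'c'), add 'cac' as idx 5
Step 6: w='cac' (idx 5), next='c' -> output (5, 'c'), add 'cacc' as idx 6


Encoded: [(0, 'a'), (1, 'a'), (0, 'c'), (3, 'a'), (4, 'c'), (5, 'c')]


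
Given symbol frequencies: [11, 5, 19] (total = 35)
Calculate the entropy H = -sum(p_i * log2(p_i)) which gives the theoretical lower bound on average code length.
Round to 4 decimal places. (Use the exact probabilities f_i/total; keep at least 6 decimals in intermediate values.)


Per-symbol terms -p_i * log2(p_i) with p_i = f_i/35:
  p = 11/35 = 0.314286: log2(p) = -1.669851, -p*log2(p) = 0.524810
  p = 5/35 = 0.142857: log2(p) = -2.807355, -p*log2(p) = 0.401051
  p = 19/35 = 0.542857: log2(p) = -0.881356, -p*log2(p) = 0.478450
H = 0.524810 + 0.401051 + 0.478450 = 1.404311

H = 1.4043 bits/symbol


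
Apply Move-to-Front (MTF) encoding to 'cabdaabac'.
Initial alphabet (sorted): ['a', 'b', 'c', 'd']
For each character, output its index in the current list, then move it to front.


MTF encoding:
'c': index 2 in ['a', 'b', 'c', 'd'] -> ['c', 'a', 'b', 'd']
'a': index 1 in ['c', 'a', 'b', 'd'] -> ['a', 'c', 'b', 'd']
'b': index 2 in ['a', 'c', 'b', 'd'] -> ['b', 'a', 'c', 'd']
'd': index 3 in ['b', 'a', 'c', 'd'] -> ['d', 'b', 'a', 'c']
'a': index 2 in ['d', 'b', 'a', 'c'] -> ['a', 'd', 'b', 'c']
'a': index 0 in ['a', 'd', 'b', 'c'] -> ['a', 'd', 'b', 'c']
'b': index 2 in ['a', 'd', 'b', 'c'] -> ['b', 'a', 'd', 'c']
'a': index 1 in ['b', 'a', 'd', 'c'] -> ['a', 'b', 'd', 'c']
'c': index 3 in ['a', 'b', 'd', 'c'] -> ['c', 'a', 'b', 'd']


Output: [2, 1, 2, 3, 2, 0, 2, 1, 3]


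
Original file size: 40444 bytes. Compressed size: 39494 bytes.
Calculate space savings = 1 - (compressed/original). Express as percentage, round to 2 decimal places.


ratio = compressed/original = 39494/40444 = 0.976511
savings = 1 - ratio = 1 - 0.976511 = 0.023489
as a percentage: 0.023489 * 100 = 2.35%

Space savings = 1 - 39494/40444 = 2.35%


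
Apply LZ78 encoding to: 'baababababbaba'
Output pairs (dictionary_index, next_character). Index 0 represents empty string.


LZ78 encoding steps:
Dictionary: {0: ''}
Step 1: w='' (idx 0), next='b' -> output (0, 'b'), add 'b' as idx 1
Step 2: w='' (idx 0), next='a' -> output (0, 'a'), add 'a' as idx 2
Step 3: w='a' (idx 2), next='b' -> output (2, 'b'), add 'ab' as idx 3
Step 4: w='ab' (idx 3), next='a' -> output (3, 'a'), add 'aba' as idx 4
Step 5: w='b' (idx 1), next='a' -> output (1, 'a'), add 'ba' as idx 5
Step 6: w='b' (idx 1), next='b' -> output (1, 'b'), add 'bb' as idx 6
Step 7: w='aba' (idx 4), end of input -> output (4, '')


Encoded: [(0, 'b'), (0, 'a'), (2, 'b'), (3, 'a'), (1, 'a'), (1, 'b'), (4, '')]


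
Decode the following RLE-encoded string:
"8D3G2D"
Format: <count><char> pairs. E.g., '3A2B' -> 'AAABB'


Expanding each <count><char> pair:
  8D -> 'DDDDDDDD'
  3G -> 'GGG'
  2D -> 'DD'

Decoded = DDDDDDDDGGGDD


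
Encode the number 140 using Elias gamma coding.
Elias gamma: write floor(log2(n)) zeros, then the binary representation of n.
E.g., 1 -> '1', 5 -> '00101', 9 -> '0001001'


num_bits = floor(log2(140)) + 1 = 8
leading_zeros = num_bits - 1 = 7
binary(140) = 10001100

Elias gamma(140) = '0000000' + '10001100' = 000000010001100 (15 bits)


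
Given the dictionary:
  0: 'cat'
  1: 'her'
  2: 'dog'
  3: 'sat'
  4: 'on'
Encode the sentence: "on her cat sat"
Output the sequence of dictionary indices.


Look up each word in the dictionary:
  'on' -> 4
  'her' -> 1
  'cat' -> 0
  'sat' -> 3

Encoded: [4, 1, 0, 3]


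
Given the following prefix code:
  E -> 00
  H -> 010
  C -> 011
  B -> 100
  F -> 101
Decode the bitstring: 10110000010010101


Decoding step by step:
Bits 101 -> F
Bits 100 -> B
Bits 00 -> E
Bits 010 -> H
Bits 010 -> H
Bits 101 -> F


Decoded message: FBEHHF


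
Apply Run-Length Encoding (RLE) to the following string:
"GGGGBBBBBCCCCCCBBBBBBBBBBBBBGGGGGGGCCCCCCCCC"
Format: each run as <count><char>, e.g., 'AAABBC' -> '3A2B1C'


Scanning runs left to right:
  i=0: run of 'G' x 4 -> '4G'
  i=4: run of 'B' x 5 -> '5B'
  i=9: run of 'C' x 6 -> '6C'
  i=15: run of 'B' x 13 -> '13B'
  i=28: run of 'G' x 7 -> '7G'
  i=35: run of 'C' x 9 -> '9C'

RLE = 4G5B6C13B7G9C


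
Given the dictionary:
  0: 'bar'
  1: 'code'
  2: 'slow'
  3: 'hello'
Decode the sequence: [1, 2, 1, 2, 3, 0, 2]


Look up each index in the dictionary:
  1 -> 'code'
  2 -> 'slow'
  1 -> 'code'
  2 -> 'slow'
  3 -> 'hello'
  0 -> 'bar'
  2 -> 'slow'

Decoded: "code slow code slow hello bar slow"


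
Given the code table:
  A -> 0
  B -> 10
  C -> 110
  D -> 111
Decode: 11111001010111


Decoding:
111 -> D
110 -> C
0 -> A
10 -> B
10 -> B
111 -> D


Result: DCABBD


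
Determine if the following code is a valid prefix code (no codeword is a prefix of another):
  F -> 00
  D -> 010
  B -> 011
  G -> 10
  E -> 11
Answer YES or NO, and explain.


Checking each pair (does one codeword prefix another?):
  F='00' vs D='010': no prefix
  F='00' vs B='011': no prefix
  F='00' vs G='10': no prefix
  F='00' vs E='11': no prefix
  D='010' vs F='00': no prefix
  D='010' vs B='011': no prefix
  D='010' vs G='10': no prefix
  D='010' vs E='11': no prefix
  B='011' vs F='00': no prefix
  B='011' vs D='010': no prefix
  B='011' vs G='10': no prefix
  B='011' vs E='11': no prefix
  G='10' vs F='00': no prefix
  G='10' vs D='010': no prefix
  G='10' vs B='011': no prefix
  G='10' vs E='11': no prefix
  E='11' vs F='00': no prefix
  E='11' vs D='010': no prefix
  E='11' vs B='011': no prefix
  E='11' vs G='10': no prefix
No violation found over all pairs.

YES -- this is a valid prefix code. No codeword is a prefix of any other codeword.


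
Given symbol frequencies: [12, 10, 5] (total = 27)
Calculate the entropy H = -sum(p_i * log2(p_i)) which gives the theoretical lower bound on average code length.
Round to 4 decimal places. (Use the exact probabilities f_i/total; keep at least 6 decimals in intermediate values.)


Per-symbol terms -p_i * log2(p_i) with p_i = f_i/27:
  p = 12/27 = 0.444444: log2(p) = -1.169925, -p*log2(p) = 0.519967
  p = 10/27 = 0.370370: log2(p) = -1.432959, -p*log2(p) = 0.530726
  p = 5/27 = 0.185185: log2(p) = -2.432959, -p*log2(p) = 0.450548
H = 0.519967 + 0.530726 + 0.450548 = 1.501241

H = 1.5012 bits/symbol


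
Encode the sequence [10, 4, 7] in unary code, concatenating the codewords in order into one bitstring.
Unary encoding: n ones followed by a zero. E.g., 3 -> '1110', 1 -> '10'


Encode each number as n ones followed by a terminating 0:
  10 -> 11111111110 (11 bits)
  4 -> 11110 (5 bits)
  7 -> 11111110 (8 bits)
Total length = 11 + 5 + 8 = 24 bits.

Unary([10, 4, 7]) = 111111111101111011111110 (24 bits)


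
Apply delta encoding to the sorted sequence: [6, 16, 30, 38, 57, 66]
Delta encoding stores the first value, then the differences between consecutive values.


First value: 6
Deltas:
  16 - 6 = 10
  30 - 16 = 14
  38 - 30 = 8
  57 - 38 = 19
  66 - 57 = 9


Delta encoded: [6, 10, 14, 8, 19, 9]


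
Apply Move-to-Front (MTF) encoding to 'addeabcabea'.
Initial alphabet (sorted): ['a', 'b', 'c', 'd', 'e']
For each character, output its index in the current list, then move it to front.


MTF encoding:
'a': index 0 in ['a', 'b', 'c', 'd', 'e'] -> ['a', 'b', 'c', 'd', 'e']
'd': index 3 in ['a', 'b', 'c', 'd', 'e'] -> ['d', 'a', 'b', 'c', 'e']
'd': index 0 in ['d', 'a', 'b', 'c', 'e'] -> ['d', 'a', 'b', 'c', 'e']
'e': index 4 in ['d', 'a', 'b', 'c', 'e'] -> ['e', 'd', 'a', 'b', 'c']
'a': index 2 in ['e', 'd', 'a', 'b', 'c'] -> ['a', 'e', 'd', 'b', 'c']
'b': index 3 in ['a', 'e', 'd', 'b', 'c'] -> ['b', 'a', 'e', 'd', 'c']
'c': index 4 in ['b', 'a', 'e', 'd', 'c'] -> ['c', 'b', 'a', 'e', 'd']
'a': index 2 in ['c', 'b', 'a', 'e', 'd'] -> ['a', 'c', 'b', 'e', 'd']
'b': index 2 in ['a', 'c', 'b', 'e', 'd'] -> ['b', 'a', 'c', 'e', 'd']
'e': index 3 in ['b', 'a', 'c', 'e', 'd'] -> ['e', 'b', 'a', 'c', 'd']
'a': index 2 in ['e', 'b', 'a', 'c', 'd'] -> ['a', 'e', 'b', 'c', 'd']


Output: [0, 3, 0, 4, 2, 3, 4, 2, 2, 3, 2]


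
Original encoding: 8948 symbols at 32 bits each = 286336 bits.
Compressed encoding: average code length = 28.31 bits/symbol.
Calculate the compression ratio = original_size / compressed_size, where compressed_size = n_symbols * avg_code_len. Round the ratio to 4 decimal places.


original_size = n_symbols * orig_bits = 8948 * 32 = 286336 bits
compressed_size = n_symbols * avg_code_len = 8948 * 28.31 = 253317.88 bits
ratio = original_size / compressed_size = 286336 / 253317.88 = 1.1303

Compression ratio = 1.1303


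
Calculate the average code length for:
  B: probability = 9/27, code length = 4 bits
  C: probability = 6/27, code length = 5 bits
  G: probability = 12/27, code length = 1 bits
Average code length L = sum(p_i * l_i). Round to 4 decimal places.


Weighted contributions p_i * l_i:
  B: (9/27) * 4 = 36/27
  C: (6/27) * 5 = 30/27
  G: (12/27) * 1 = 12/27
Sum = (36 + 30 + 12)/27 = 78/27

L = 78/27 = 2.8889 bits/symbol


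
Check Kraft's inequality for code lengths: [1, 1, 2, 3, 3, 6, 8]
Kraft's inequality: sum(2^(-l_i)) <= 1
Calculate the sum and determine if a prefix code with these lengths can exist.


Sum = 2^(-1) + 2^(-1) + 2^(-2) + 2^(-3) + 2^(-3) + 2^(-6) + 2^(-8)
    = 0.5 + 0.5 + 0.25 + 0.125 + 0.125 + 0.015625 + 0.00390625
    = 389/256 = 1.51953125
Since 1.51953125 > 1, Kraft's inequality is NOT satisfied.
A prefix code with these lengths CANNOT exist.

Kraft sum = 1.51953125. Not satisfied.


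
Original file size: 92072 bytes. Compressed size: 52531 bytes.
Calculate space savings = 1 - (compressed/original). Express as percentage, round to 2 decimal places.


ratio = compressed/original = 52531/92072 = 0.570543
savings = 1 - ratio = 1 - 0.570543 = 0.429457
as a percentage: 0.429457 * 100 = 42.95%

Space savings = 1 - 52531/92072 = 42.95%


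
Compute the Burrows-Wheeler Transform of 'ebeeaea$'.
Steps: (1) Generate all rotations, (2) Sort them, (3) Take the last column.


Rotations (sorted):
  0: $ebeeaea -> last char: a
  1: a$ebeeae -> last char: e
  2: aea$ebee -> last char: e
  3: beeaea$e -> last char: e
  4: ea$ebeea -> last char: a
  5: eaea$ebe -> last char: e
  6: ebeeaea$ -> last char: $
  7: eeaea$eb -> last char: b


BWT = aeeeae$b


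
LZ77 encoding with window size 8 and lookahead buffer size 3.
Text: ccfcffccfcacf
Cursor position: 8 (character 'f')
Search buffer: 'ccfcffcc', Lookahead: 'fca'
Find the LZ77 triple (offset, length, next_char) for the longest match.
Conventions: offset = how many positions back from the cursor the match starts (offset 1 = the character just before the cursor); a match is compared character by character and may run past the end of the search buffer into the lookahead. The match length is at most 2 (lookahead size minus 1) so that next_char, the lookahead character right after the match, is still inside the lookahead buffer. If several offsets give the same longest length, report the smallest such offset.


Try each offset into the search buffer:
  offset=1 (pos 7, char 'c'): match length 0
  offset=2 (pos 6, char 'c'): match length 0
  offset=3 (pos 5, char 'f'): match length 2
  offset=4 (pos 4, char 'f'): match length 1
  offset=5 (pos 3, char 'c'): match length 0
  offset=6 (pos 2, char 'f'): match length 2
  offset=7 (pos 1, char 'c'): match length 0
  offset=8 (pos 0, char 'c'): match length 0
Longest match has length 2, found at offsets 3, 6; take the smallest, offset 3.
next_char = character at position 8 + 2 = 10 -> 'a'

Best match: offset=3, length=2 (matching 'fc' starting at position 5)
LZ77 triple: (3, 2, 'a')


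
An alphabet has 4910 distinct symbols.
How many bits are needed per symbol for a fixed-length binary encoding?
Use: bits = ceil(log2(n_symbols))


log2(4910) = 12.2615
Bracket: 2^12 = 4096 < 4910 <= 2^13 = 8192
So ceil(log2(4910)) = 13

bits = ceil(log2(4910)) = ceil(12.2615) = 13 bits


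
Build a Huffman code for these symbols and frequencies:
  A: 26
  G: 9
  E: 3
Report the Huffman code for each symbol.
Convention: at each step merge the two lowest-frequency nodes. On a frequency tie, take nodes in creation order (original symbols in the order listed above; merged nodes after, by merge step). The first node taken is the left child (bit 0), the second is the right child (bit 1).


Huffman tree construction:
Step 1: Merge E(3) + G(9) = 12
Step 2: Merge (E+G)(12) + A(26) = 38
Read each symbol's code off the tree from the root (left child = 0, right child = 1).

Codes:
  A: 1 (length 1)
  G: 01 (length 2)
  E: 00 (length 2)
Average code length: 50/38 = 1.3158 bits/symbol


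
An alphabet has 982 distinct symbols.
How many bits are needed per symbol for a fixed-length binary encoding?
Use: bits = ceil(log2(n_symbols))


log2(982) = 9.9396
Bracket: 2^9 = 512 < 982 <= 2^10 = 1024
So ceil(log2(982)) = 10

bits = ceil(log2(982)) = ceil(9.9396) = 10 bits


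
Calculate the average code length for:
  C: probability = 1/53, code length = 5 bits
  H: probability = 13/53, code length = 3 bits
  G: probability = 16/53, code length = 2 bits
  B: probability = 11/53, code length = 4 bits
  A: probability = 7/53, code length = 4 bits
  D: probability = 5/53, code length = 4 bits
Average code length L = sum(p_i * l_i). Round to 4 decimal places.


Weighted contributions p_i * l_i:
  C: (1/53) * 5 = 5/53
  H: (13/53) * 3 = 39/53
  G: (16/53) * 2 = 32/53
  B: (11/53) * 4 = 44/53
  A: (7/53) * 4 = 28/53
  D: (5/53) * 4 = 20/53
Sum = (5 + 39 + 32 + 44 + 28 + 20)/53 = 168/53

L = 168/53 = 3.1698 bits/symbol


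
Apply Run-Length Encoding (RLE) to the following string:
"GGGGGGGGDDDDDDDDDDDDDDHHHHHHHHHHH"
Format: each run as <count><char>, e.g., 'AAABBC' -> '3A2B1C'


Scanning runs left to right:
  i=0: run of 'G' x 8 -> '8G'
  i=8: run of 'D' x 14 -> '14D'
  i=22: run of 'H' x 11 -> '11H'

RLE = 8G14D11H


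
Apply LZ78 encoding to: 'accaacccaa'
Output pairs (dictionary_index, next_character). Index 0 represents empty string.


LZ78 encoding steps:
Dictionary: {0: ''}
Step 1: w='' (idx 0), next='a' -> output (0, 'a'), add 'a' as idx 1
Step 2: w='' (idx 0), next='c' -> output (0, 'c'), add 'c' as idx 2
Step 3: w='c' (idx 2), next='a' -> output (2, 'a'), add 'ca' as idx 3
Step 4: w='a' (idx 1), next='c' -> output (1, 'c'), add 'ac' as idx 4
Step 5: w='c' (idx 2), next='c' -> output (2, 'c'), add 'cc' as idx 5
Step 6: w='a' (idx 1), next='a' -> output (1, 'a'), add 'aa' as idx 6


Encoded: [(0, 'a'), (0, 'c'), (2, 'a'), (1, 'c'), (2, 'c'), (1, 'a')]


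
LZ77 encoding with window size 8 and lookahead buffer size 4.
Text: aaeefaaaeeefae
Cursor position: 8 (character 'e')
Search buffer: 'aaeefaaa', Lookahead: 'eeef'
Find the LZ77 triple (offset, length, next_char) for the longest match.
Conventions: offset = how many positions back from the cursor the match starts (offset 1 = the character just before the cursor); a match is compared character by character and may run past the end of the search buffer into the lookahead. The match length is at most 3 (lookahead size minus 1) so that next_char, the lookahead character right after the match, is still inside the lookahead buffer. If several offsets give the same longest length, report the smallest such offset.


Try each offset into the search buffer:
  offset=1 (pos 7, char 'a'): match length 0
  offset=2 (pos 6, char 'a'): match length 0
  offset=3 (pos 5, char 'a'): match length 0
  offset=4 (pos 4, char 'f'): match length 0
  offset=5 (pos 3, char 'e'): match length 1
  offset=6 (pos 2, char 'e'): match length 2
  offset=7 (pos 1, char 'a'): match length 0
  offset=8 (pos 0, char 'a'): match length 0
Longest match has length 2 at offset 6.
next_char = character at position 8 + 2 = 10 -> 'e'

Best match: offset=6, length=2 (matching 'ee' starting at position 2)
LZ77 triple: (6, 2, 'e')


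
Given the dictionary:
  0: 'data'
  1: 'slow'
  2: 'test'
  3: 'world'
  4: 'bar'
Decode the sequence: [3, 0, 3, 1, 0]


Look up each index in the dictionary:
  3 -> 'world'
  0 -> 'data'
  3 -> 'world'
  1 -> 'slow'
  0 -> 'data'

Decoded: "world data world slow data"


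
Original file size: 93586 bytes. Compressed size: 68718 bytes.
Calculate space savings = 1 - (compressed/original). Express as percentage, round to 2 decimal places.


ratio = compressed/original = 68718/93586 = 0.734276
savings = 1 - ratio = 1 - 0.734276 = 0.265724
as a percentage: 0.265724 * 100 = 26.57%

Space savings = 1 - 68718/93586 = 26.57%


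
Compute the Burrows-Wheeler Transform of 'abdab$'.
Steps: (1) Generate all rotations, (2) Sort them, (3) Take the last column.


Rotations (sorted):
  0: $abdab -> last char: b
  1: ab$abd -> last char: d
  2: abdab$ -> last char: $
  3: b$abda -> last char: a
  4: bdab$a -> last char: a
  5: dab$ab -> last char: b


BWT = bd$aab


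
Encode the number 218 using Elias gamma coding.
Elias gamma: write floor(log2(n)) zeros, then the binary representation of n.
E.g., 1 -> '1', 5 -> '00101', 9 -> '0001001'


num_bits = floor(log2(218)) + 1 = 8
leading_zeros = num_bits - 1 = 7
binary(218) = 11011010

Elias gamma(218) = '0000000' + '11011010' = 000000011011010 (15 bits)


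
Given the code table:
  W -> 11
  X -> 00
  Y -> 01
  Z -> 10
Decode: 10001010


Decoding:
10 -> Z
00 -> X
10 -> Z
10 -> Z


Result: ZXZZ


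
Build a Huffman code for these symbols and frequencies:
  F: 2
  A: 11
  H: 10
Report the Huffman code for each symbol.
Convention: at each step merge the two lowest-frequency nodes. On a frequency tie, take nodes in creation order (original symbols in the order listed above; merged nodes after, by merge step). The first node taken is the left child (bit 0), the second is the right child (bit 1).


Huffman tree construction:
Step 1: Merge F(2) + H(10) = 12
Step 2: Merge A(11) + (F+H)(12) = 23
Read each symbol's code off the tree from the root (left child = 0, right child = 1).

Codes:
  F: 10 (length 2)
  A: 0 (length 1)
  H: 11 (length 2)
Average code length: 35/23 = 1.5217 bits/symbol


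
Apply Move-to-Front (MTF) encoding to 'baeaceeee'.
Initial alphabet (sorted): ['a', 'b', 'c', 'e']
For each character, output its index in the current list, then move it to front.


MTF encoding:
'b': index 1 in ['a', 'b', 'c', 'e'] -> ['b', 'a', 'c', 'e']
'a': index 1 in ['b', 'a', 'c', 'e'] -> ['a', 'b', 'c', 'e']
'e': index 3 in ['a', 'b', 'c', 'e'] -> ['e', 'a', 'b', 'c']
'a': index 1 in ['e', 'a', 'b', 'c'] -> ['a', 'e', 'b', 'c']
'c': index 3 in ['a', 'e', 'b', 'c'] -> ['c', 'a', 'e', 'b']
'e': index 2 in ['c', 'a', 'e', 'b'] -> ['e', 'c', 'a', 'b']
'e': index 0 in ['e', 'c', 'a', 'b'] -> ['e', 'c', 'a', 'b']
'e': index 0 in ['e', 'c', 'a', 'b'] -> ['e', 'c', 'a', 'b']
'e': index 0 in ['e', 'c', 'a', 'b'] -> ['e', 'c', 'a', 'b']


Output: [1, 1, 3, 1, 3, 2, 0, 0, 0]


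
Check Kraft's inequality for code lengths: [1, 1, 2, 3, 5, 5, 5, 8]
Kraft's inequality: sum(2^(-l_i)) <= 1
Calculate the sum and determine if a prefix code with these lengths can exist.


Sum = 2^(-1) + 2^(-1) + 2^(-2) + 2^(-3) + 2^(-5) + 2^(-5) + 2^(-5) + 2^(-8)
    = 0.5 + 0.5 + 0.25 + 0.125 + 0.03125 + 0.03125 + 0.03125 + 0.00390625
    = 377/256 = 1.47265625
Since 1.47265625 > 1, Kraft's inequality is NOT satisfied.
A prefix code with these lengths CANNOT exist.

Kraft sum = 1.47265625. Not satisfied.


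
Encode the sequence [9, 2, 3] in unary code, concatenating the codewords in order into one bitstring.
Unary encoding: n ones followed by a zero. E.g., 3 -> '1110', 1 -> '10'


Encode each number as n ones followed by a terminating 0:
  9 -> 1111111110 (10 bits)
  2 -> 110 (3 bits)
  3 -> 1110 (4 bits)
Total length = 10 + 3 + 4 = 17 bits.

Unary([9, 2, 3]) = 11111111101101110 (17 bits)


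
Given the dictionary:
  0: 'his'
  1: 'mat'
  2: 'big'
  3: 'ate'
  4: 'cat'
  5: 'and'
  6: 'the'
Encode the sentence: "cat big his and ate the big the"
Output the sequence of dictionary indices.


Look up each word in the dictionary:
  'cat' -> 4
  'big' -> 2
  'his' -> 0
  'and' -> 5
  'ate' -> 3
  'the' -> 6
  'big' -> 2
  'the' -> 6

Encoded: [4, 2, 0, 5, 3, 6, 2, 6]


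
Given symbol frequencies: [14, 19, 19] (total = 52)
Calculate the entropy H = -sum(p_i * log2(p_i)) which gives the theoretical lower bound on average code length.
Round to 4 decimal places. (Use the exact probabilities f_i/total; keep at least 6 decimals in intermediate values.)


Per-symbol terms -p_i * log2(p_i) with p_i = f_i/52:
  p = 14/52 = 0.269231: log2(p) = -1.893085, -p*log2(p) = 0.509677
  p = 19/52 = 0.365385: log2(p) = -1.452512, -p*log2(p) = 0.530726
  p = 19/52 = 0.365385: log2(p) = -1.452512, -p*log2(p) = 0.530726
H = 0.509677 + 0.530726 + 0.530726 = 1.571129

H = 1.5711 bits/symbol


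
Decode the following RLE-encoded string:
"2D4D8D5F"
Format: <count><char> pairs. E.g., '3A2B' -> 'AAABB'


Expanding each <count><char> pair:
  2D -> 'DD'
  4D -> 'DDDD'
  8D -> 'DDDDDDDD'
  5F -> 'FFFFF'

Decoded = DDDDDDDDDDDDDDFFFFF


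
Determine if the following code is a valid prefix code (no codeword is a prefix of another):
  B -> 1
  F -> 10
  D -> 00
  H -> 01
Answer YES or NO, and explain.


Checking each pair (does one codeword prefix another?):
  B='1' vs F='10': prefix -- VIOLATION

NO -- this is NOT a valid prefix code. B (1) is a prefix of F (10).


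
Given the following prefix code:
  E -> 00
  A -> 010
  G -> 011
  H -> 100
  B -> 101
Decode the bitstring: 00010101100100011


Decoding step by step:
Bits 00 -> E
Bits 010 -> A
Bits 101 -> B
Bits 100 -> H
Bits 100 -> H
Bits 011 -> G


Decoded message: EABHHG


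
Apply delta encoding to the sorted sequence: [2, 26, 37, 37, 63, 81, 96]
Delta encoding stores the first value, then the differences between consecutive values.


First value: 2
Deltas:
  26 - 2 = 24
  37 - 26 = 11
  37 - 37 = 0
  63 - 37 = 26
  81 - 63 = 18
  96 - 81 = 15


Delta encoded: [2, 24, 11, 0, 26, 18, 15]


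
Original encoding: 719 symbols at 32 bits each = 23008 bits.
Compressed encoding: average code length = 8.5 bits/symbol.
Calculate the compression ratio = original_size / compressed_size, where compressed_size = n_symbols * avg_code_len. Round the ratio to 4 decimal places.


original_size = n_symbols * orig_bits = 719 * 32 = 23008 bits
compressed_size = n_symbols * avg_code_len = 719 * 8.5 = 6111.5 bits
ratio = original_size / compressed_size = 23008 / 6111.5 = 3.7647

Compression ratio = 3.7647


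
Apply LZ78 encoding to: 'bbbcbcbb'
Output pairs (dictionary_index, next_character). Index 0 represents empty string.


LZ78 encoding steps:
Dictionary: {0: ''}
Step 1: w='' (idx 0), next='b' -> output (0, 'b'), add 'b' as idx 1
Step 2: w='b' (idx 1), next='b' -> output (1, 'b'), add 'bb' as idx 2
Step 3: w='' (idx 0), next='c' -> output (0, 'c'), add 'c' as idx 3
Step 4: w='b' (idx 1), next='c' -> output (1, 'c'), add 'bc' as idx 4
Step 5: w='bb' (idx 2), end of input -> output (2, '')


Encoded: [(0, 'b'), (1, 'b'), (0, 'c'), (1, 'c'), (2, '')]


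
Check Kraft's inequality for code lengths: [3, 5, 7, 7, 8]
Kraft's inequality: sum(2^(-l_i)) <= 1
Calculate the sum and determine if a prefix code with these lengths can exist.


Sum = 2^(-3) + 2^(-5) + 2^(-7) + 2^(-7) + 2^(-8)
    = 0.125 + 0.03125 + 0.0078125 + 0.0078125 + 0.00390625
    = 45/256 = 0.17578125
Since 0.17578125 <= 1, Kraft's inequality IS satisfied.
A prefix code with these lengths CAN exist.

Kraft sum = 0.17578125. Satisfied.


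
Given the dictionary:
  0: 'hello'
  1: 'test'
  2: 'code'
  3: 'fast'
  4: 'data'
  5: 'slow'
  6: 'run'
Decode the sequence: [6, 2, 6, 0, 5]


Look up each index in the dictionary:
  6 -> 'run'
  2 -> 'code'
  6 -> 'run'
  0 -> 'hello'
  5 -> 'slow'

Decoded: "run code run hello slow"


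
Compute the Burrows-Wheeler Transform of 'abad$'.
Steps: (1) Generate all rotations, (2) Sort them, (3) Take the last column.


Rotations (sorted):
  0: $abad -> last char: d
  1: abad$ -> last char: $
  2: ad$ab -> last char: b
  3: bad$a -> last char: a
  4: d$aba -> last char: a


BWT = d$baa


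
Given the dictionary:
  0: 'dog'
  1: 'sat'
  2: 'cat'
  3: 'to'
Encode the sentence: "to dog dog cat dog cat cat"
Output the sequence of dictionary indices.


Look up each word in the dictionary:
  'to' -> 3
  'dog' -> 0
  'dog' -> 0
  'cat' -> 2
  'dog' -> 0
  'cat' -> 2
  'cat' -> 2

Encoded: [3, 0, 0, 2, 0, 2, 2]


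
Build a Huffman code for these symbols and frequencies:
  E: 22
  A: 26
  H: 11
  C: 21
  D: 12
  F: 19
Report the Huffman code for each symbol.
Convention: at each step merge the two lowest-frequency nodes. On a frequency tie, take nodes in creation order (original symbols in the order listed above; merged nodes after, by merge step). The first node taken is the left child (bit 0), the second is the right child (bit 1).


Huffman tree construction:
Step 1: Merge H(11) + D(12) = 23
Step 2: Merge F(19) + C(21) = 40
Step 3: Merge E(22) + (H+D)(23) = 45
Step 4: Merge A(26) + (F+C)(40) = 66
Step 5: Merge (E+(H+D))(45) + (A+(F+C))(66) = 111
Read each symbol's code off the tree from the root (left child = 0, right child = 1).

Codes:
  E: 00 (length 2)
  A: 10 (length 2)
  H: 010 (length 3)
  C: 111 (length 3)
  D: 011 (length 3)
  F: 110 (length 3)
Average code length: 285/111 = 2.5676 bits/symbol


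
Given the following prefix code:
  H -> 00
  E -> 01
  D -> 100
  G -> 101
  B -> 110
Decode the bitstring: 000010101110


Decoding step by step:
Bits 00 -> H
Bits 00 -> H
Bits 101 -> G
Bits 01 -> E
Bits 110 -> B


Decoded message: HHGEB


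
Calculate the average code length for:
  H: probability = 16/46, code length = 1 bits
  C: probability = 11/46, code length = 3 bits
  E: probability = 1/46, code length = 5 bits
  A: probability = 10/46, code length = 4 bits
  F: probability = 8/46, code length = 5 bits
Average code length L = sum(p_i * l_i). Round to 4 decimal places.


Weighted contributions p_i * l_i:
  H: (16/46) * 1 = 16/46
  C: (11/46) * 3 = 33/46
  E: (1/46) * 5 = 5/46
  A: (10/46) * 4 = 40/46
  F: (8/46) * 5 = 40/46
Sum = (16 + 33 + 5 + 40 + 40)/46 = 134/46

L = 134/46 = 2.9130 bits/symbol


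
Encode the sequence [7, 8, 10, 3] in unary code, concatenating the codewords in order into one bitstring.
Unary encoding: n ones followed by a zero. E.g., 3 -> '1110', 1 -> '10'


Encode each number as n ones followed by a terminating 0:
  7 -> 11111110 (8 bits)
  8 -> 111111110 (9 bits)
  10 -> 11111111110 (11 bits)
  3 -> 1110 (4 bits)
Total length = 8 + 9 + 11 + 4 = 32 bits.

Unary([7, 8, 10, 3]) = 11111110111111110111111111101110 (32 bits)


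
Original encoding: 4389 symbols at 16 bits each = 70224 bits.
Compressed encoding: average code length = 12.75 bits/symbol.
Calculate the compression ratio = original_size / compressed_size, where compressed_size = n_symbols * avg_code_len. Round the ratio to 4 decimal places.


original_size = n_symbols * orig_bits = 4389 * 16 = 70224 bits
compressed_size = n_symbols * avg_code_len = 4389 * 12.75 = 55959.75 bits
ratio = original_size / compressed_size = 70224 / 55959.75 = 1.2549

Compression ratio = 1.2549


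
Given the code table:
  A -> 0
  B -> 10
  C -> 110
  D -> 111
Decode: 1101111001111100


Decoding:
110 -> C
111 -> D
10 -> B
0 -> A
111 -> D
110 -> C
0 -> A


Result: CDBADCA


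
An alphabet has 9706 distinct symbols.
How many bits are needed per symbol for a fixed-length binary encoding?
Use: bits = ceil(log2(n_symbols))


log2(9706) = 13.2447
Bracket: 2^13 = 8192 < 9706 <= 2^14 = 16384
So ceil(log2(9706)) = 14

bits = ceil(log2(9706)) = ceil(13.2447) = 14 bits


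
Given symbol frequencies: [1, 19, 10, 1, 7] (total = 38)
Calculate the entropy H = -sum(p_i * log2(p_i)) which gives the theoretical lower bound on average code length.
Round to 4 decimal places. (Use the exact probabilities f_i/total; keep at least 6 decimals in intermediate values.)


Per-symbol terms -p_i * log2(p_i) with p_i = f_i/38:
  p = 1/38 = 0.026316: log2(p) = -5.247928, -p*log2(p) = 0.138103
  p = 19/38 = 0.500000: log2(p) = -1.000000, -p*log2(p) = 0.500000
  p = 10/38 = 0.263158: log2(p) = -1.925999, -p*log2(p) = 0.506842
  p = 1/38 = 0.026316: log2(p) = -5.247928, -p*log2(p) = 0.138103
  p = 7/38 = 0.184211: log2(p) = -2.440573, -p*log2(p) = 0.449579
H = 0.138103 + 0.500000 + 0.506842 + 0.138103 + 0.449579 = 1.732627

H = 1.7326 bits/symbol


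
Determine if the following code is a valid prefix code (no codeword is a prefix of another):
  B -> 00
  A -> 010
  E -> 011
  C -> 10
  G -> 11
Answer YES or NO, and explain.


Checking each pair (does one codeword prefix another?):
  B='00' vs A='010': no prefix
  B='00' vs E='011': no prefix
  B='00' vs C='10': no prefix
  B='00' vs G='11': no prefix
  A='010' vs B='00': no prefix
  A='010' vs E='011': no prefix
  A='010' vs C='10': no prefix
  A='010' vs G='11': no prefix
  E='011' vs B='00': no prefix
  E='011' vs A='010': no prefix
  E='011' vs C='10': no prefix
  E='011' vs G='11': no prefix
  C='10' vs B='00': no prefix
  C='10' vs A='010': no prefix
  C='10' vs E='011': no prefix
  C='10' vs G='11': no prefix
  G='11' vs B='00': no prefix
  G='11' vs A='010': no prefix
  G='11' vs E='011': no prefix
  G='11' vs C='10': no prefix
No violation found over all pairs.

YES -- this is a valid prefix code. No codeword is a prefix of any other codeword.


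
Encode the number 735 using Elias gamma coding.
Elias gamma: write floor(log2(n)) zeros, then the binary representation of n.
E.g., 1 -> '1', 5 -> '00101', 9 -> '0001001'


num_bits = floor(log2(735)) + 1 = 10
leading_zeros = num_bits - 1 = 9
binary(735) = 1011011111

Elias gamma(735) = '000000000' + '1011011111' = 0000000001011011111 (19 bits)


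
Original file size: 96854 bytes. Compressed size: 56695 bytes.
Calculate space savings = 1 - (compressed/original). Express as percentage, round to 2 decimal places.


ratio = compressed/original = 56695/96854 = 0.585366
savings = 1 - ratio = 1 - 0.585366 = 0.414634
as a percentage: 0.414634 * 100 = 41.46%

Space savings = 1 - 56695/96854 = 41.46%


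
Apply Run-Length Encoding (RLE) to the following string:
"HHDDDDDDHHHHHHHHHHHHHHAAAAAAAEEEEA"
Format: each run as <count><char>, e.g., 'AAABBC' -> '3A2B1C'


Scanning runs left to right:
  i=0: run of 'H' x 2 -> '2H'
  i=2: run of 'D' x 6 -> '6D'
  i=8: run of 'H' x 14 -> '14H'
  i=22: run of 'A' x 7 -> '7A'
  i=29: run of 'E' x 4 -> '4E'
  i=33: run of 'A' x 1 -> '1A'

RLE = 2H6D14H7A4E1A


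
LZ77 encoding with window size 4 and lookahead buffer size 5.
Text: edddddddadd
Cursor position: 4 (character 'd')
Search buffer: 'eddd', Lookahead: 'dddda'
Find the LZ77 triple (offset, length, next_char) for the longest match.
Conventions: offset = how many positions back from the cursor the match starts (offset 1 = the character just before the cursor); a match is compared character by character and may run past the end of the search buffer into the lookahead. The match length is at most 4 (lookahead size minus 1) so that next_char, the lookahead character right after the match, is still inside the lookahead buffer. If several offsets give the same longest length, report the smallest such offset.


Try each offset into the search buffer:
  offset=1 (pos 3, char 'd'): match length 4
  offset=2 (pos 2, char 'd'): match length 4
  offset=3 (pos 1, char 'd'): match length 4
  offset=4 (pos 0, char 'e'): match length 0
Longest match has length 4, found at offsets 1, 2, 3; take the smallest, offset 1.
next_char = character at position 4 + 4 = 8 -> 'a'

Best match: offset=1, length=4 (matching 'dddd' starting at position 3)
LZ77 triple: (1, 4, 'a')


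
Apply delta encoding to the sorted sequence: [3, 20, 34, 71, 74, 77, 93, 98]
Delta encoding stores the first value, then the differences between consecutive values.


First value: 3
Deltas:
  20 - 3 = 17
  34 - 20 = 14
  71 - 34 = 37
  74 - 71 = 3
  77 - 74 = 3
  93 - 77 = 16
  98 - 93 = 5


Delta encoded: [3, 17, 14, 37, 3, 3, 16, 5]


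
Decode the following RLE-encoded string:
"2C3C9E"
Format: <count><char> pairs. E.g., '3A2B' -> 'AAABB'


Expanding each <count><char> pair:
  2C -> 'CC'
  3C -> 'CCC'
  9E -> 'EEEEEEEEE'

Decoded = CCCCCEEEEEEEEE


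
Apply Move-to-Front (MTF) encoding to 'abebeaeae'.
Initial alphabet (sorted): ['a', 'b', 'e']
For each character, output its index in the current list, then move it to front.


MTF encoding:
'a': index 0 in ['a', 'b', 'e'] -> ['a', 'b', 'e']
'b': index 1 in ['a', 'b', 'e'] -> ['b', 'a', 'e']
'e': index 2 in ['b', 'a', 'e'] -> ['e', 'b', 'a']
'b': index 1 in ['e', 'b', 'a'] -> ['b', 'e', 'a']
'e': index 1 in ['b', 'e', 'a'] -> ['e', 'b', 'a']
'a': index 2 in ['e', 'b', 'a'] -> ['a', 'e', 'b']
'e': index 1 in ['a', 'e', 'b'] -> ['e', 'a', 'b']
'a': index 1 in ['e', 'a', 'b'] -> ['a', 'e', 'b']
'e': index 1 in ['a', 'e', 'b'] -> ['e', 'a', 'b']


Output: [0, 1, 2, 1, 1, 2, 1, 1, 1]
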